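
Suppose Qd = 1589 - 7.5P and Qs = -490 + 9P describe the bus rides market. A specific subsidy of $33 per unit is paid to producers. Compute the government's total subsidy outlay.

Pre-subsidy: 1589 - 7.5P = -490 + 9P gives P* = 126, Q* = 644.
With the subsidy, sellers receive Ps = Pb + 33 for each unit, where Pb is the price buyers pay.
Supply in terms of Pb becomes Qs = -490 + 9(Pb + 33) = -193 + 9Pb. Setting this equal to demand: 1589 - 7.5Pb = -193 + 9Pb, so Pb = 108.
Sellers receive Ps = 108 + 33 = 141; Q' = 1589 − 7.5·108 = 779.
Government outlay = subsidy × quantity = 33 × 779 = 25707.

Government cost = $25707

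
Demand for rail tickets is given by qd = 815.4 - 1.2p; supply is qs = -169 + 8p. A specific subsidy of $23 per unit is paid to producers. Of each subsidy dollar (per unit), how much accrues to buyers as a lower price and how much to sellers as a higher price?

Buyers gain $20 per unit; sellers gain $3 per unit

Pre-subsidy: 815.4 - 1.2p = -169 + 8p gives p* = 107, q* = 687.
With the subsidy, sellers receive ps = pb + 23 for each unit, where pb is the price buyers pay.
Supply in terms of pb becomes qs = -169 + 8(pb + 23) = 15 + 8pb. Setting this equal to demand: 815.4 - 1.2pb = 15 + 8pb, so pb = 87.
Sellers receive ps = 87 + 23 = 110; q' = 815.4 − 1.2·87 = 711.
Buyers' price falls by p* − pb = 107 − 87 = 20; sellers' price rises by ps − p* = 110 − 107 = 3.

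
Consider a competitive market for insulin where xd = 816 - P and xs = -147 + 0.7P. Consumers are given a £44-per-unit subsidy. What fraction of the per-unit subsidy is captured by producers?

Producer share = 10/17

Pre-subsidy: 816 - P = -147 + 0.7P gives P* = 9630/17, x* = 4242/17.
With the rebate, buyers effectively pay Pb = Ps − 44, where Ps is the price sellers receive.
Demand in terms of Ps becomes xd = 816 − 1(Ps − 44) = 860 - Ps. Setting this equal to supply: 860 - Ps = -147 + 0.7Ps, so Ps = 10070/17.
Buyers pay Pb = 10070/17 − 44 = 9322/17; x' = -147 + 0.7·(10070/17) = 4550/17.
Buyers' price falls by P* − Pb = 9630/17 − 9322/17 = 308/17; sellers' price rises by Ps − P* = 10070/17 − 9630/17 = 440/17.
So producers capture (440/17)/44 = 10/17 of each unit of subsidy.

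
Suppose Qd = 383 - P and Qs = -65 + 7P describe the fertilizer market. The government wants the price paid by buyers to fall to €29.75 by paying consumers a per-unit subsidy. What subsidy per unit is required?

Required subsidy s = €30 per unit

At a buyer price of 29.75, quantity demanded is 383 − 1·29.75 = 353.25.
Sellers supply 353.25 only when they receive Ps with -65 + 7·Ps = 353.25, i.e. Ps = 59.75.
s = Ps − Pb = 59.75 − 29.75 = 30.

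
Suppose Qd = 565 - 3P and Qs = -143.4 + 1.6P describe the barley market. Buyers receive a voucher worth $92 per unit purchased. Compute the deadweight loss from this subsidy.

Pre-subsidy: 565 - 3P = -143.4 + 1.6P gives P* = 154, Q* = 103.
With the rebate, buyers effectively pay Pb = Ps − 92, where Ps is the price sellers receive.
Demand in terms of Ps becomes Qd = 565 − 3(Ps − 92) = 841 - 3Ps. Setting this equal to supply: 841 - 3Ps = -143.4 + 1.6Ps, so Ps = 214.
Buyers pay Pb = 214 − 92 = 122; Q' = -143.4 + 1.6·214 = 199.
The subsidy expands output by 199 − 103 = 96 past the efficient level; on those units the gap between marginal cost and willingness to pay runs from 0 up to 92.
DWL = ½ × 92 × 96 = 4416.

Deadweight loss = $4416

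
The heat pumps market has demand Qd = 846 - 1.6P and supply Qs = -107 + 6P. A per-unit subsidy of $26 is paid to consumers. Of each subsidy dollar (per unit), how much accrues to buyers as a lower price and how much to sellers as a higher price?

Buyers gain 390/19 per unit; sellers gain 104/19 per unit

Pre-subsidy: 846 - 1.6P = -107 + 6P gives P* = 4765/38, Q* = 12262/19.
With the rebate, buyers effectively pay Pb = Ps − 26, where Ps is the price sellers receive.
Demand in terms of Ps becomes Qd = 846 − 1.6(Ps − 26) = 887.6 - 1.6Ps. Setting this equal to supply: 887.6 - 1.6Ps = -107 + 6Ps, so Ps = 4973/38.
Buyers pay Pb = 4973/38 − 26 = 3985/38; Q' = -107 + 6·(4973/38) = 12886/19.
Buyers' price falls by P* − Pb = 4765/38 − 3985/38 = 390/19; sellers' price rises by Ps − P* = 4973/38 − 4765/38 = 104/19.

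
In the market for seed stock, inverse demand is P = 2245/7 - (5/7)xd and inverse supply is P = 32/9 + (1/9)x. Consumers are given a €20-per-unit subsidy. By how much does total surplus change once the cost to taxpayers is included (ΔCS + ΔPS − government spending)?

Pre-subsidy: 2245/7 - (5/7)x = 32/9 + (1/9)x gives x* = 384.25 and P* = 46.25.
With the rebate, buyers effectively pay Pb = Ps − 20, where Ps is the price sellers receive.
On the curves, Pb = 2245/7 - (5/7)x and Ps = 32/9 + (1/9)x; the wedge Ps − Pb = 20 gives 32/9 + (1/9)x − (2245/7 - (5/7)x) = 20, so x' = 21241/52.
Then Pb = 2245/7 − (5/7)·(21241/52) = 1505/52 and Ps = 32/9 + (1/9)·(21241/52) = 2545/52.
ΔCS = ½(384.25 + 21241/52)(46.25 − 1505/52) = 4637475/676; ΔPS = ½(384.25 + 21241/52)(2545/52 − 46.25) = 721385/676.
Government spending = 20 × 21241/52 = 106205/13.
Net change = 4637475/676 + 721385/676 − 106205/13 = -3150/13. The loss equals the DWL triangle ½·20·315/13.

Net change in total surplus = -3150/13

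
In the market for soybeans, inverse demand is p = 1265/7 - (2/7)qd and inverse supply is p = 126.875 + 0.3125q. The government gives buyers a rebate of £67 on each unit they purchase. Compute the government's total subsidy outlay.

Pre-subsidy: 1265/7 - (2/7)q = 126.875 + 0.3125q gives q* = 90 and p* = 155.
With the rebate, buyers effectively pay pb = ps − 67, where ps is the price sellers receive.
On the curves, pb = 1265/7 - (2/7)q and ps = 126.875 + 0.3125q; the wedge ps − pb = 67 gives 126.875 + 0.3125q − (1265/7 - (2/7)q) = 67, so q' = 202.
Then pb = 1265/7 − (2/7)·202 = 123 and ps = 126.875 + 0.3125·202 = 190.
Government outlay = subsidy × quantity = 67 × 202 = 13534.

Government cost = £13534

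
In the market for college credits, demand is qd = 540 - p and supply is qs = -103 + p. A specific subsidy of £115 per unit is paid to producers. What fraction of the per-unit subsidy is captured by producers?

Producer share = 0.5

Pre-subsidy: 540 - p = -103 + p gives p* = 321.5, q* = 218.5.
With the subsidy, sellers receive ps = pb + 115 for each unit, where pb is the price buyers pay.
Supply in terms of pb becomes qs = -103 + 1(pb + 115) = 12 + pb. Setting this equal to demand: 540 - pb = 12 + pb, so pb = 264.
Sellers receive ps = 264 + 115 = 379; q' = 540 − 1·264 = 276.
Buyers' price falls by p* − pb = 321.5 − 264 = 57.5; sellers' price rises by ps − p* = 379 − 321.5 = 57.5.
So producers capture 57.5/115 = 0.5 of each unit of subsidy.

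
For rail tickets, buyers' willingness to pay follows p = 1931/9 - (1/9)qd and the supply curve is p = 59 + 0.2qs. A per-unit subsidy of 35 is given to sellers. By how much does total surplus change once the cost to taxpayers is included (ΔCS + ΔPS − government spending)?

Net change in total surplus = -1968.75

Pre-subsidy: 1931/9 - (1/9)q = 59 + 0.2q gives q* = 500 and p* = 159.
With the subsidy, sellers receive ps = pb + 35 for each unit, where pb is the price buyers pay.
On the curves, pb = 1931/9 - (1/9)q and ps = 59 + 0.2q; the wedge ps − pb = 35 gives 59 + 0.2q − (1931/9 - (1/9)q) = 35, so q' = 612.5.
Then pb = 1931/9 − (1/9)·612.5 = 146.5 and ps = 59 + 0.2·612.5 = 181.5.
ΔCS = ½(500 + 612.5)(159 − 146.5) = 6953.125; ΔPS = ½(500 + 612.5)(181.5 − 159) = 12515.625.
Government spending = 35 × 612.5 = 21437.5.
Net change = 6953.125 + 12515.625 − 21437.5 = -1968.75. The loss equals the DWL triangle ½·35·112.5.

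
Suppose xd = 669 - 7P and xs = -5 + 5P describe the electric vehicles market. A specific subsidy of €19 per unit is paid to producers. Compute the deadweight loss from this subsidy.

Pre-subsidy: 669 - 7P = -5 + 5P gives P* = 337/6, x* = 1655/6.
With the subsidy, sellers receive Ps = Pb + 19 for each unit, where Pb is the price buyers pay.
Supply in terms of Pb becomes xs = -5 + 5(Pb + 19) = 90 + 5Pb. Setting this equal to demand: 669 - 7Pb = 90 + 5Pb, so Pb = 48.25.
Sellers receive Ps = 48.25 + 19 = 67.25; x' = 669 − 7·48.25 = 331.25.
The subsidy expands output by 331.25 − 1655/6 = 665/12 past the efficient level; on those units the gap between marginal cost and willingness to pay runs from 0 up to 19.
DWL = ½ × 19 × 665/12 = 12635/24.

Deadweight loss = 12635/24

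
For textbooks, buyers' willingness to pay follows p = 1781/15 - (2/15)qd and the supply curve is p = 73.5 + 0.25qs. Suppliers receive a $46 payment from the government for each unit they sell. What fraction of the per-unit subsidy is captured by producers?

Producer share = 15/23

Pre-subsidy: 1781/15 - (2/15)q = 73.5 + 0.25q gives q* = 118 and p* = 103.
With the subsidy, sellers receive ps = pb + 46 for each unit, where pb is the price buyers pay.
On the curves, pb = 1781/15 - (2/15)q and ps = 73.5 + 0.25q; the wedge ps − pb = 46 gives 73.5 + 0.25q − (1781/15 - (2/15)q) = 46, so q' = 238.
Then pb = 1781/15 − (2/15)·238 = 87 and ps = 73.5 + 0.25·238 = 133.
Buyers' price falls by p* − pb = 103 − 87 = 16; sellers' price rises by ps − p* = 133 − 103 = 30.
So producers capture 30/46 = 15/23 of each unit of subsidy.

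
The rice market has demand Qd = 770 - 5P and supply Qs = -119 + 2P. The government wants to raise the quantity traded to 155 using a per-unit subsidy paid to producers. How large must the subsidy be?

At Q = 155, invert demand for the buyer price: Pb = (770 − 155)/5 = 123; invert supply for the seller price: Ps = (155 − (-119))/2 = 137.
The subsidy must fill the gap: s = Ps − Pb = 137 − 123 = 14.

Required subsidy s = 14 per unit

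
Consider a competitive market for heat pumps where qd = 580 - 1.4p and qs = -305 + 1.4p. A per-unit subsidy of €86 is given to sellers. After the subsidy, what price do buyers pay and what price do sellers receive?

Buyers pay 3823/14; sellers receive 5027/14

Pre-subsidy: 580 - 1.4p = -305 + 1.4p gives p* = 4425/14, q* = 137.5.
With the subsidy, sellers receive ps = pb + 86 for each unit, where pb is the price buyers pay.
Supply in terms of pb becomes qs = -305 + 1.4(pb + 86) = -184.6 + 1.4pb. Setting this equal to demand: 580 - 1.4pb = -184.6 + 1.4pb, so pb = 3823/14.
Sellers receive ps = 3823/14 + 86 = 5027/14; q' = 580 − 1.4·(3823/14) = 197.7.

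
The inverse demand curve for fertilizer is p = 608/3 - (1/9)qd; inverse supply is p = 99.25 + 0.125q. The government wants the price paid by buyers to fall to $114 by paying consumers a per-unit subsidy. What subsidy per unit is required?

At a buyer price of 114, quantity demanded is 1824 − 9·114 = 798.
Sellers supply 798 only when they receive ps = 99.25 + 0.125·798 = 199.
s = ps − pb = 199 − 114 = 85.

Required subsidy s = $85 per unit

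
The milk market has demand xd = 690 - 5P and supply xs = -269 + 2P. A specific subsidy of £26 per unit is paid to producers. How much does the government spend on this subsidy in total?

Government cost = 7670/7

Pre-subsidy: 690 - 5P = -269 + 2P gives P* = 137, x* = 5.
With the subsidy, sellers receive Ps = Pb + 26 for each unit, where Pb is the price buyers pay.
Supply in terms of Pb becomes xs = -269 + 2(Pb + 26) = -217 + 2Pb. Setting this equal to demand: 690 - 5Pb = -217 + 2Pb, so Pb = 907/7.
Sellers receive Ps = 907/7 + 26 = 1089/7; x' = 690 − 5·(907/7) = 295/7.
Government outlay = subsidy × quantity = 26 × 295/7 = 7670/7.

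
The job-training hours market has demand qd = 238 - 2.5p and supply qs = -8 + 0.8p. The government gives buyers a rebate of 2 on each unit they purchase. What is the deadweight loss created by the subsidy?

Deadweight loss = 40/33

Pre-subsidy: 238 - 2.5p = -8 + 0.8p gives p* = 820/11, q* = 568/11.
With the rebate, buyers effectively pay pb = ps − 2, where ps is the price sellers receive.
Demand in terms of ps becomes qd = 238 − 2.5(ps − 2) = 243 - 2.5ps. Setting this equal to supply: 243 - 2.5ps = -8 + 0.8ps, so ps = 2510/33.
Buyers pay pb = 2510/33 − 2 = 2444/33; q' = -8 + 0.8·(2510/33) = 1744/33.
The subsidy expands output by 1744/33 − 568/11 = 40/33 past the efficient level; on those units the gap between marginal cost and willingness to pay runs from 0 up to 2.
DWL = ½ × 2 × 40/33 = 40/33.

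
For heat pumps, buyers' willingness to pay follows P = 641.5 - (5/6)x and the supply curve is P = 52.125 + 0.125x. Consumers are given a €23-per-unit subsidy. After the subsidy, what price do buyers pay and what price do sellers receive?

Pre-subsidy: 641.5 - (5/6)x = 52.125 + 0.125x gives x* = 615 and P* = 129.
With the rebate, buyers effectively pay Pb = Ps − 23, where Ps is the price sellers receive.
On the curves, Pb = 641.5 - (5/6)x and Ps = 52.125 + 0.125x; the wedge Ps − Pb = 23 gives 52.125 + 0.125x − (641.5 - (5/6)x) = 23, so x' = 639.
Then Pb = 641.5 − (5/6)·639 = 109 and Ps = 52.125 + 0.125·639 = 132.

Buyers pay €109; sellers receive €132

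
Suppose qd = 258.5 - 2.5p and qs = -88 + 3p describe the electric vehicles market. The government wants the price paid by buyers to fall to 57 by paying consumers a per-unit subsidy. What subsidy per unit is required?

At a buyer price of 57, quantity demanded is 258.5 − 2.5·57 = 116.
Sellers supply 116 only when they receive ps with -88 + 3·ps = 116, i.e. ps = 68.
s = ps − pb = 68 − 57 = 11.

Required subsidy s = 11 per unit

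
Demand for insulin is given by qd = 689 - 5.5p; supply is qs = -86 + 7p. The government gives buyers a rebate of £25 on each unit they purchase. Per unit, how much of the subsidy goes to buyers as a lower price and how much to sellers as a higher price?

Buyers gain £14 per unit; sellers gain £11 per unit

Pre-subsidy: 689 - 5.5p = -86 + 7p gives p* = 62, q* = 348.
With the rebate, buyers effectively pay pb = ps − 25, where ps is the price sellers receive.
Demand in terms of ps becomes qd = 689 − 5.5(ps − 25) = 826.5 - 5.5ps. Setting this equal to supply: 826.5 - 5.5ps = -86 + 7ps, so ps = 73.
Buyers pay pb = 73 − 25 = 48; q' = -86 + 7·73 = 425.
Buyers' price falls by p* − pb = 62 − 48 = 14; sellers' price rises by ps − p* = 73 − 62 = 11.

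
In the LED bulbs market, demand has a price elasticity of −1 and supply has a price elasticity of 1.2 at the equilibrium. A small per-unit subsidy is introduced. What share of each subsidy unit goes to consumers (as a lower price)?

For a small subsidy around the equilibrium, the benefit split depends on the relative slopes, which at a point are proportional to the elasticities.
Buyer share = εs/(εs + |εd|) = 1.2/(1.2 + 1) = 6/11; seller share = |εd|/(εs + |εd|) = 5/11.

Consumer share = 6/11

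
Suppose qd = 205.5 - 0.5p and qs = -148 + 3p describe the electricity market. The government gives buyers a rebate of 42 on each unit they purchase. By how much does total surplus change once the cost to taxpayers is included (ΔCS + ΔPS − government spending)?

Pre-subsidy: 205.5 - 0.5p = -148 + 3p gives p* = 101, q* = 155.
With the rebate, buyers effectively pay pb = ps − 42, where ps is the price sellers receive.
Demand in terms of ps becomes qd = 205.5 − 0.5(ps − 42) = 226.5 - 0.5ps. Setting this equal to supply: 226.5 - 0.5ps = -148 + 3ps, so ps = 107.
Buyers pay pb = 107 − 42 = 65; q' = -148 + 3·107 = 173.
ΔCS = ½(155 + 173)(101 − 65) = 5904; ΔPS = ½(155 + 173)(107 − 101) = 984.
Government spending = 42 × 173 = 7266.
Net change = 5904 + 984 − 7266 = -378. The loss equals the DWL triangle ½·42·18.

Net change in total surplus = -378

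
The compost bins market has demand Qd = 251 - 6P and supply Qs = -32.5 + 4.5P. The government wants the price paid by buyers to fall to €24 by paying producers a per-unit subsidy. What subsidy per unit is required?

At a buyer price of 24, quantity demanded is 251 − 6·24 = 107.
Sellers supply 107 only when they receive Ps with -32.5 + 4.5·Ps = 107, i.e. Ps = 31.
s = Ps − Pb = 31 − 24 = 7.

Required subsidy s = €7 per unit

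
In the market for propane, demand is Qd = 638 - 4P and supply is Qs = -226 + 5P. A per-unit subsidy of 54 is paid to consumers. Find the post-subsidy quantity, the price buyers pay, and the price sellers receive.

Pre-subsidy: 638 - 4P = -226 + 5P gives P* = 96, Q* = 254.
With the rebate, buyers effectively pay Pb = Ps − 54, where Ps is the price sellers receive.
Demand in terms of Ps becomes Qd = 638 − 4(Ps − 54) = 854 - 4Ps. Setting this equal to supply: 854 - 4Ps = -226 + 5Ps, so Ps = 120.
Buyers pay Pb = 120 − 54 = 66; Q' = -226 + 5·120 = 374.

Q' = 374; buyers pay 66; sellers receive 120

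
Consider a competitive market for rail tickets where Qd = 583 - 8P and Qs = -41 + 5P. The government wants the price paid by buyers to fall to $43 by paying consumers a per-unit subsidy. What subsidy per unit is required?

At a buyer price of 43, quantity demanded is 583 − 8·43 = 239.
Sellers supply 239 only when they receive Ps with -41 + 5·Ps = 239, i.e. Ps = 56.
s = Ps − Pb = 56 − 43 = 13.

Required subsidy s = $13 per unit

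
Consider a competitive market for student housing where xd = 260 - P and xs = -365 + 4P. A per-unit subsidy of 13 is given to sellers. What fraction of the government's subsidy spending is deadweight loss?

DWL / government spending = 26/727

Pre-subsidy: 260 - P = -365 + 4P gives P* = 125, x* = 135.
With the subsidy, sellers receive Ps = Pb + 13 for each unit, where Pb is the price buyers pay.
Supply in terms of Pb becomes xs = -365 + 4(Pb + 13) = -313 + 4Pb. Setting this equal to demand: 260 - Pb = -313 + 4Pb, so Pb = 114.6.
Sellers receive Ps = 114.6 + 13 = 127.6; x' = 260 − 1·114.6 = 145.4.
ΔCS = ½(135 + 145.4)(125 − 114.6) = 1458.08; ΔPS = ½(135 + 145.4)(127.6 − 125) = 364.52.
Government spending = 13 × 145.4 = 1890.2.
DWL = ½ × 13 × (145.4 − 135) = 67.6; fraction = 67.6 / 1890.2 = 26/727.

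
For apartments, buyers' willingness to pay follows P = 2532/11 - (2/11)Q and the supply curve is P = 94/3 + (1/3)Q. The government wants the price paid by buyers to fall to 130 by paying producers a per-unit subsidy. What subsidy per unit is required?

At a buyer price of 130, quantity demanded is 1266 − 5.5·130 = 551.
Sellers supply 551 only when they receive Ps = 94/3 + (1/3)·551 = 215.
s = Ps − Pb = 215 − 130 = 85.

Required subsidy s = 85 per unit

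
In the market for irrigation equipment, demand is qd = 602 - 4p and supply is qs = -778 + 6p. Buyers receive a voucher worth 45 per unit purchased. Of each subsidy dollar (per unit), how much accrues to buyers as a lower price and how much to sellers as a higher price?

Buyers gain 27 per unit; sellers gain 18 per unit

Pre-subsidy: 602 - 4p = -778 + 6p gives p* = 138, q* = 50.
With the rebate, buyers effectively pay pb = ps − 45, where ps is the price sellers receive.
Demand in terms of ps becomes qd = 602 − 4(ps − 45) = 782 - 4ps. Setting this equal to supply: 782 - 4ps = -778 + 6ps, so ps = 156.
Buyers pay pb = 156 − 45 = 111; q' = -778 + 6·156 = 158.
Buyers' price falls by p* − pb = 138 − 111 = 27; sellers' price rises by ps − p* = 156 − 138 = 18.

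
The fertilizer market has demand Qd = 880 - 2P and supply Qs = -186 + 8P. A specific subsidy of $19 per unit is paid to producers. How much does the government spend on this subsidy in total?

Pre-subsidy: 880 - 2P = -186 + 8P gives P* = 106.6, Q* = 666.8.
With the subsidy, sellers receive Ps = Pb + 19 for each unit, where Pb is the price buyers pay.
Supply in terms of Pb becomes Qs = -186 + 8(Pb + 19) = -34 + 8Pb. Setting this equal to demand: 880 - 2Pb = -34 + 8Pb, so Pb = 91.4.
Sellers receive Ps = 91.4 + 19 = 110.4; Q' = 880 − 2·91.4 = 697.2.
Government outlay = subsidy × quantity = 19 × 697.2 = 13246.8.

Government cost = $13246.8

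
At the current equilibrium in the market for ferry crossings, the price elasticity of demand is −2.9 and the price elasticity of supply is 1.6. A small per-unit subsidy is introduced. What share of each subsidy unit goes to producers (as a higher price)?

Producer share = 29/45

For a small subsidy around the equilibrium, the benefit split depends on the relative slopes, which at a point are proportional to the elasticities.
Buyer share = εs/(εs + |εd|) = 1.6/(1.6 + 2.9) = 16/45; seller share = |εd|/(εs + |εd|) = 29/45.
So producers capture 29/45 of the subsidy.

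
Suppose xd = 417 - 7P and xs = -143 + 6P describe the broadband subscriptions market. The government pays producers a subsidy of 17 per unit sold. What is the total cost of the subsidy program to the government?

Pre-subsidy: 417 - 7P = -143 + 6P gives P* = 560/13, x* = 1501/13.
With the subsidy, sellers receive Ps = Pb + 17 for each unit, where Pb is the price buyers pay.
Supply in terms of Pb becomes xs = -143 + 6(Pb + 17) = -41 + 6Pb. Setting this equal to demand: 417 - 7Pb = -41 + 6Pb, so Pb = 458/13.
Sellers receive Ps = 458/13 + 17 = 679/13; x' = 417 − 7·(458/13) = 2215/13.
Government outlay = subsidy × quantity = 17 × 2215/13 = 37655/13.

Government cost = 37655/13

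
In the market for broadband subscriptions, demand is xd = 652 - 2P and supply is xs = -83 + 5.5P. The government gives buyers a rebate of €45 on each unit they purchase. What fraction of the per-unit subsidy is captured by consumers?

Pre-subsidy: 652 - 2P = -83 + 5.5P gives P* = 98, x* = 456.
With the rebate, buyers effectively pay Pb = Ps − 45, where Ps is the price sellers receive.
Demand in terms of Ps becomes xd = 652 − 2(Ps − 45) = 742 - 2Ps. Setting this equal to supply: 742 - 2Ps = -83 + 5.5Ps, so Ps = 110.
Buyers pay Pb = 110 − 45 = 65; x' = -83 + 5.5·110 = 522.
Buyers' price falls by P* − Pb = 98 − 65 = 33; sellers' price rises by Ps − P* = 110 − 98 = 12.
So consumers capture 33/45 = 11/15 of each unit of subsidy.

Consumer share = 11/15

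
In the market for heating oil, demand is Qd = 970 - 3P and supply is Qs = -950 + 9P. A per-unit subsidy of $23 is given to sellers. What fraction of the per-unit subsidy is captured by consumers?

Consumer share = 0.75

Pre-subsidy: 970 - 3P = -950 + 9P gives P* = 160, Q* = 490.
With the subsidy, sellers receive Ps = Pb + 23 for each unit, where Pb is the price buyers pay.
Supply in terms of Pb becomes Qs = -950 + 9(Pb + 23) = -743 + 9Pb. Setting this equal to demand: 970 - 3Pb = -743 + 9Pb, so Pb = 142.75.
Sellers receive Ps = 142.75 + 23 = 165.75; Q' = 970 − 3·142.75 = 541.75.
Buyers' price falls by P* − Pb = 160 − 142.75 = 17.25; sellers' price rises by Ps − P* = 165.75 − 160 = 5.75.
So consumers capture 17.25/23 = 0.75 of each unit of subsidy.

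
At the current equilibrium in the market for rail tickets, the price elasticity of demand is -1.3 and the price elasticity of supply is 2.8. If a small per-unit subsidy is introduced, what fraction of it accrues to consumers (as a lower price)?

For a small subsidy around the equilibrium, the benefit split depends on the relative slopes, which at a point are proportional to the elasticities.
Buyer share = εs/(εs + |εd|) = 2.8/(2.8 + 1.3) = 28/41; seller share = |εd|/(εs + |εd|) = 13/41.

Consumer share = 28/41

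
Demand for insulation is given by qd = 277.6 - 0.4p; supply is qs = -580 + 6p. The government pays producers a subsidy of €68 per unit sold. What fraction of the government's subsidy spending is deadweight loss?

Pre-subsidy: 277.6 - 0.4p = -580 + 6p gives p* = 134, q* = 224.
With the subsidy, sellers receive ps = pb + 68 for each unit, where pb is the price buyers pay.
Supply in terms of pb becomes qs = -580 + 6(pb + 68) = -172 + 6pb. Setting this equal to demand: 277.6 - 0.4pb = -172 + 6pb, so pb = 70.25.
Sellers receive ps = 70.25 + 68 = 138.25; q' = 277.6 − 0.4·70.25 = 249.5.
ΔCS = ½(224 + 249.5)(134 − 70.25) = 15092.8125; ΔPS = ½(224 + 249.5)(138.25 − 134) = 1006.1875.
Government spending = 68 × 249.5 = 16966.
DWL = ½ × 68 × (249.5 − 224) = 867; fraction = 867 / 16966 = 51/998.

DWL / government spending = 51/998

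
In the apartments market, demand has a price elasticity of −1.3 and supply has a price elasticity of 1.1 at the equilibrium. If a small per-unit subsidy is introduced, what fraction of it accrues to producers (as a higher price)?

Producer share = 13/24

For a small subsidy around the equilibrium, the benefit split depends on the relative slopes, which at a point are proportional to the elasticities.
Buyer share = εs/(εs + |εd|) = 1.1/(1.1 + 1.3) = 11/24; seller share = |εd|/(εs + |εd|) = 13/24.
So producers capture 13/24 of the subsidy.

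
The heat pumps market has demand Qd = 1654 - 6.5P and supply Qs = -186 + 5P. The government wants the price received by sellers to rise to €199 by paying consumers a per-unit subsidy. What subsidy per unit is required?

Required subsidy s = €69 per unit

At a seller price of 199, quantity supplied is -186 + 5·199 = 809.
Buyers absorb 809 only when they pay Pb with 1654 − 6.5·Pb = 809, i.e. Pb = 130.
s = Ps − Pb = 199 − 130 = 69.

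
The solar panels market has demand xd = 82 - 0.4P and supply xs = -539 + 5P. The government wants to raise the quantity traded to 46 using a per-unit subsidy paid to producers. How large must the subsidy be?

Required subsidy s = 27 per unit

At x = 46, invert demand for the buyer price: Pb = (82 − 46)/0.4 = 90; invert supply for the seller price: Ps = (46 − (-539))/5 = 117.
The subsidy must fill the gap: s = Ps − Pb = 117 − 90 = 27.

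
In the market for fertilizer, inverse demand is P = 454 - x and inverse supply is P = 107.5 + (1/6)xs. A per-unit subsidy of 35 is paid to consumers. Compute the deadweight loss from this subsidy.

Pre-subsidy: 454 - x = 107.5 + (1/6)x gives x* = 297 and P* = 157.
With the rebate, buyers effectively pay Pb = Ps − 35, where Ps is the price sellers receive.
On the curves, Pb = 454 - x and Ps = 107.5 + (1/6)x; the wedge Ps − Pb = 35 gives 107.5 + (1/6)x − (454 - x) = 35, so x' = 327.
Then Pb = 454 − 1·327 = 127 and Ps = 107.5 + (1/6)·327 = 162.
The subsidy expands output by 327 − 297 = 30 past the efficient level; on those units the gap between marginal cost and willingness to pay runs from 0 up to 35.
DWL = ½ × 35 × 30 = 525.

Deadweight loss = 525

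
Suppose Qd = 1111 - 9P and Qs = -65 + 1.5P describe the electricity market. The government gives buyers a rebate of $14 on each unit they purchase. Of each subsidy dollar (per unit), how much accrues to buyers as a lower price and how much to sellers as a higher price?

Pre-subsidy: 1111 - 9P = -65 + 1.5P gives P* = 112, Q* = 103.
With the rebate, buyers effectively pay Pb = Ps − 14, where Ps is the price sellers receive.
Demand in terms of Ps becomes Qd = 1111 − 9(Ps − 14) = 1237 - 9Ps. Setting this equal to supply: 1237 - 9Ps = -65 + 1.5Ps, so Ps = 124.
Buyers pay Pb = 124 − 14 = 110; Q' = -65 + 1.5·124 = 121.
Buyers' price falls by P* − Pb = 112 − 110 = 2; sellers' price rises by Ps − P* = 124 − 112 = 12.

Buyers gain $2 per unit; sellers gain $12 per unit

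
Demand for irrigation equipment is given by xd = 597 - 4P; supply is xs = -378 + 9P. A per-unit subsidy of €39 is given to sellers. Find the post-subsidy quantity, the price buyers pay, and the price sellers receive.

Pre-subsidy: 597 - 4P = -378 + 9P gives P* = 75, x* = 297.
With the subsidy, sellers receive Ps = Pb + 39 for each unit, where Pb is the price buyers pay.
Supply in terms of Pb becomes xs = -378 + 9(Pb + 39) = -27 + 9Pb. Setting this equal to demand: 597 - 4Pb = -27 + 9Pb, so Pb = 48.
Sellers receive Ps = 48 + 39 = 87; x' = 597 − 4·48 = 405.

x' = 405; buyers pay €48; sellers receive €87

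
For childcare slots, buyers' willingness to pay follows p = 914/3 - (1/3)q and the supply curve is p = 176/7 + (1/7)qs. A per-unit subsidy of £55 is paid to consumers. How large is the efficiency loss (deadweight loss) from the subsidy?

Deadweight loss = £3176.25

Pre-subsidy: 914/3 - (1/3)q = 176/7 + (1/7)q gives q* = 587 and p* = 109.
With the rebate, buyers effectively pay pb = ps − 55, where ps is the price sellers receive.
On the curves, pb = 914/3 - (1/3)q and ps = 176/7 + (1/7)q; the wedge ps − pb = 55 gives 176/7 + (1/7)q − (914/3 - (1/3)q) = 55, so q' = 702.5.
Then pb = 914/3 − (1/3)·702.5 = 70.5 and ps = 176/7 + (1/7)·702.5 = 125.5.
The subsidy expands output by 702.5 − 587 = 115.5 past the efficient level; on those units the gap between marginal cost and willingness to pay runs from 0 up to 55.
DWL = ½ × 55 × 115.5 = 3176.25.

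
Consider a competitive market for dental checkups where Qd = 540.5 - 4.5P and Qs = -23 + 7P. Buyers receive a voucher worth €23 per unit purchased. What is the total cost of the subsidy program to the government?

Government cost = €8809

Pre-subsidy: 540.5 - 4.5P = -23 + 7P gives P* = 49, Q* = 320.
With the rebate, buyers effectively pay Pb = Ps − 23, where Ps is the price sellers receive.
Demand in terms of Ps becomes Qd = 540.5 − 4.5(Ps − 23) = 644 - 4.5Ps. Setting this equal to supply: 644 - 4.5Ps = -23 + 7Ps, so Ps = 58.
Buyers pay Pb = 58 − 23 = 35; Q' = -23 + 7·58 = 383.
Government outlay = subsidy × quantity = 23 × 383 = 8809.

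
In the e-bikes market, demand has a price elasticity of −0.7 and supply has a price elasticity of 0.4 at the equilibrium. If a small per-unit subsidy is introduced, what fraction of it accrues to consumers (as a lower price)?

For a small subsidy around the equilibrium, the benefit split depends on the relative slopes, which at a point are proportional to the elasticities.
Buyer share = εs/(εs + |εd|) = 0.4/(0.4 + 0.7) = 4/11; seller share = |εd|/(εs + |εd|) = 7/11.

Consumer share = 4/11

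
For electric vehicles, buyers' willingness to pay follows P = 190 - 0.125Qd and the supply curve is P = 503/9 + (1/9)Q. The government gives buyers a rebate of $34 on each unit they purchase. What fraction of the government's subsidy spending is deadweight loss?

Pre-subsidy: 190 - 0.125Q = 503/9 + (1/9)Q gives Q* = 568 and P* = 119.
With the rebate, buyers effectively pay Pb = Ps − 34, where Ps is the price sellers receive.
On the curves, Pb = 190 - 0.125Q and Ps = 503/9 + (1/9)Q; the wedge Ps − Pb = 34 gives 503/9 + (1/9)Q − (190 - 0.125Q) = 34, so Q' = 712.
Then Pb = 190 − 0.125·712 = 101 and Ps = 503/9 + (1/9)·712 = 135.
ΔCS = ½(568 + 712)(119 − 101) = 11520; ΔPS = ½(568 + 712)(135 − 119) = 10240.
Government spending = 34 × 712 = 24208.
DWL = ½ × 34 × (712 − 568) = 2448; fraction = 2448 / 24208 = 9/89.

DWL / government spending = 9/89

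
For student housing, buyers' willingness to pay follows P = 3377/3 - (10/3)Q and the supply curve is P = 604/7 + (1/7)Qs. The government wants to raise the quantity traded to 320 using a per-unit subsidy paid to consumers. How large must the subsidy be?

Required subsidy s = 73 per unit

At Q = 320, from the demand curve buyers pay Pb = 3377/3 − (10/3)·320 = 59; from the supply curve sellers need Ps = 604/7 + (1/7)·320 = 132.
The subsidy must fill the gap: s = Ps − Pb = 132 − 59 = 73.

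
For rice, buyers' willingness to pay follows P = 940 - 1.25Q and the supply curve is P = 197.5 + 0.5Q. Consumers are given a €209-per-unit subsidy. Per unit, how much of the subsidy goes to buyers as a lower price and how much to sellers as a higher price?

Buyers gain 1045/7 per unit; sellers gain 418/7 per unit

Pre-subsidy: 940 - 1.25Q = 197.5 + 0.5Q gives Q* = 2970/7 and P* = 5735/14.
With the rebate, buyers effectively pay Pb = Ps − 209, where Ps is the price sellers receive.
On the curves, Pb = 940 - 1.25Q and Ps = 197.5 + 0.5Q; the wedge Ps − Pb = 209 gives 197.5 + 0.5Q − (940 - 1.25Q) = 209, so Q' = 3806/7.
Then Pb = 940 − 1.25·(3806/7) = 3645/14 and Ps = 197.5 + 0.5·(3806/7) = 6571/14.
Buyers' price falls by P* − Pb = 5735/14 − 3645/14 = 1045/7; sellers' price rises by Ps − P* = 6571/14 − 5735/14 = 418/7.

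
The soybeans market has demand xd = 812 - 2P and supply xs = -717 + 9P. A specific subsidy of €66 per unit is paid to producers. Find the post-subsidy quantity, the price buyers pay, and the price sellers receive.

Pre-subsidy: 812 - 2P = -717 + 9P gives P* = 139, x* = 534.
With the subsidy, sellers receive Ps = Pb + 66 for each unit, where Pb is the price buyers pay.
Supply in terms of Pb becomes xs = -717 + 9(Pb + 66) = -123 + 9Pb. Setting this equal to demand: 812 - 2Pb = -123 + 9Pb, so Pb = 85.
Sellers receive Ps = 85 + 66 = 151; x' = 812 − 2·85 = 642.

x' = 642; buyers pay €85; sellers receive €151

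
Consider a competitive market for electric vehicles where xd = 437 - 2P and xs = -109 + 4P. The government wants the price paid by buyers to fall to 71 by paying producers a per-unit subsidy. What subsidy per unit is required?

Required subsidy s = 30 per unit

At a buyer price of 71, quantity demanded is 437 − 2·71 = 295.
Sellers supply 295 only when they receive Ps with -109 + 4·Ps = 295, i.e. Ps = 101.
s = Ps − Pb = 101 − 71 = 30.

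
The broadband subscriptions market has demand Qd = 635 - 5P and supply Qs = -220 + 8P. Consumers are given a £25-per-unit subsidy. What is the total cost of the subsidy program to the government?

Pre-subsidy: 635 - 5P = -220 + 8P gives P* = 855/13, Q* = 3980/13.
With the rebate, buyers effectively pay Pb = Ps − 25, where Ps is the price sellers receive.
Demand in terms of Ps becomes Qd = 635 − 5(Ps − 25) = 760 - 5Ps. Setting this equal to supply: 760 - 5Ps = -220 + 8Ps, so Ps = 980/13.
Buyers pay Pb = 980/13 − 25 = 655/13; Q' = -220 + 8·(980/13) = 4980/13.
Government outlay = subsidy × quantity = 25 × 4980/13 = 124500/13.

Government cost = 124500/13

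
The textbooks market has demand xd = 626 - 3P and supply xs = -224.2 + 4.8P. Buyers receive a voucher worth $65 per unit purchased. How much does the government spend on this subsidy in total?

Government cost = $27235

Pre-subsidy: 626 - 3P = -224.2 + 4.8P gives P* = 109, x* = 299.
With the rebate, buyers effectively pay Pb = Ps − 65, where Ps is the price sellers receive.
Demand in terms of Ps becomes xd = 626 − 3(Ps − 65) = 821 - 3Ps. Setting this equal to supply: 821 - 3Ps = -224.2 + 4.8Ps, so Ps = 134.
Buyers pay Pb = 134 − 65 = 69; x' = -224.2 + 4.8·134 = 419.
Government outlay = subsidy × quantity = 65 × 419 = 27235.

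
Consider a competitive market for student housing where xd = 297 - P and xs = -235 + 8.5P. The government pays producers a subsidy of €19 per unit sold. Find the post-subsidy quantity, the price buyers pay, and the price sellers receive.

Pre-subsidy: 297 - P = -235 + 8.5P gives P* = 56, x* = 241.
With the subsidy, sellers receive Ps = Pb + 19 for each unit, where Pb is the price buyers pay.
Supply in terms of Pb becomes xs = -235 + 8.5(Pb + 19) = -73.5 + 8.5Pb. Setting this equal to demand: 297 - Pb = -73.5 + 8.5Pb, so Pb = 39.
Sellers receive Ps = 39 + 19 = 58; x' = 297 − 1·39 = 258.

x' = 258; buyers pay €39; sellers receive €58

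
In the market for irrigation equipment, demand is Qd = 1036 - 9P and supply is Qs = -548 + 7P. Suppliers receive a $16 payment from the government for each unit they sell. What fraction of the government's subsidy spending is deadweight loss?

Pre-subsidy: 1036 - 9P = -548 + 7P gives P* = 99, Q* = 145.
With the subsidy, sellers receive Ps = Pb + 16 for each unit, where Pb is the price buyers pay.
Supply in terms of Pb becomes Qs = -548 + 7(Pb + 16) = -436 + 7Pb. Setting this equal to demand: 1036 - 9Pb = -436 + 7Pb, so Pb = 92.
Sellers receive Ps = 92 + 16 = 108; Q' = 1036 − 9·92 = 208.
ΔCS = ½(145 + 208)(99 − 92) = 1235.5; ΔPS = ½(145 + 208)(108 − 99) = 1588.5.
Government spending = 16 × 208 = 3328.
DWL = ½ × 16 × (208 − 145) = 504; fraction = 504 / 3328 = 63/416.

DWL / government spending = 63/416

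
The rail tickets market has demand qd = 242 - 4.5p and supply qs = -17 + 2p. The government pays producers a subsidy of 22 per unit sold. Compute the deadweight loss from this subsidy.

Deadweight loss = 4356/13

Pre-subsidy: 242 - 4.5p = -17 + 2p gives p* = 518/13, q* = 815/13.
With the subsidy, sellers receive ps = pb + 22 for each unit, where pb is the price buyers pay.
Supply in terms of pb becomes qs = -17 + 2(pb + 22) = 27 + 2pb. Setting this equal to demand: 242 - 4.5pb = 27 + 2pb, so pb = 430/13.
Sellers receive ps = 430/13 + 22 = 716/13; q' = 242 − 4.5·(430/13) = 1211/13.
The subsidy expands output by 1211/13 − 815/13 = 396/13 past the efficient level; on those units the gap between marginal cost and willingness to pay runs from 0 up to 22.
DWL = ½ × 22 × 396/13 = 4356/13.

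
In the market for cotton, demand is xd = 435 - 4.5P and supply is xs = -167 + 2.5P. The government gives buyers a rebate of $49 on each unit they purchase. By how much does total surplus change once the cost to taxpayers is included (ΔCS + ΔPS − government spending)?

Net change in total surplus = -$1929.375

Pre-subsidy: 435 - 4.5P = -167 + 2.5P gives P* = 86, x* = 48.
With the rebate, buyers effectively pay Pb = Ps − 49, where Ps is the price sellers receive.
Demand in terms of Ps becomes xd = 435 − 4.5(Ps − 49) = 655.5 - 4.5Ps. Setting this equal to supply: 655.5 - 4.5Ps = -167 + 2.5Ps, so Ps = 117.5.
Buyers pay Pb = 117.5 − 49 = 68.5; x' = -167 + 2.5·117.5 = 126.75.
ΔCS = ½(48 + 126.75)(86 − 68.5) = 1529.0625; ΔPS = ½(48 + 126.75)(117.5 − 86) = 2752.3125.
Government spending = 49 × 126.75 = 6210.75.
Net change = 1529.0625 + 2752.3125 − 6210.75 = -1929.375. The loss equals the DWL triangle ½·49·78.75.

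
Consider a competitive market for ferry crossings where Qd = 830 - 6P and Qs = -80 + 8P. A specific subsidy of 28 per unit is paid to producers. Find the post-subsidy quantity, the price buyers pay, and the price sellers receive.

Pre-subsidy: 830 - 6P = -80 + 8P gives P* = 65, Q* = 440.
With the subsidy, sellers receive Ps = Pb + 28 for each unit, where Pb is the price buyers pay.
Supply in terms of Pb becomes Qs = -80 + 8(Pb + 28) = 144 + 8Pb. Setting this equal to demand: 830 - 6Pb = 144 + 8Pb, so Pb = 49.
Sellers receive Ps = 49 + 28 = 77; Q' = 830 − 6·49 = 536.

Q' = 536; buyers pay 49; sellers receive 77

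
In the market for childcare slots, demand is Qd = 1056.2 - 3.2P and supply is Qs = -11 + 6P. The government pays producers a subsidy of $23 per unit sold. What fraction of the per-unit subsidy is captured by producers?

Pre-subsidy: 1056.2 - 3.2P = -11 + 6P gives P* = 116, Q* = 685.
With the subsidy, sellers receive Ps = Pb + 23 for each unit, where Pb is the price buyers pay.
Supply in terms of Pb becomes Qs = -11 + 6(Pb + 23) = 127 + 6Pb. Setting this equal to demand: 1056.2 - 3.2Pb = 127 + 6Pb, so Pb = 101.
Sellers receive Ps = 101 + 23 = 124; Q' = 1056.2 − 3.2·101 = 733.
Buyers' price falls by P* − Pb = 116 − 101 = 15; sellers' price rises by Ps − P* = 124 − 116 = 8.
So producers capture 8/23 = 8/23 of each unit of subsidy.

Producer share = 8/23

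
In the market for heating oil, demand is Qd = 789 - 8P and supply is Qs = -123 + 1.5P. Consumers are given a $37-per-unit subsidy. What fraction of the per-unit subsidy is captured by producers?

Pre-subsidy: 789 - 8P = -123 + 1.5P gives P* = 96, Q* = 21.
With the rebate, buyers effectively pay Pb = Ps − 37, where Ps is the price sellers receive.
Demand in terms of Ps becomes Qd = 789 − 8(Ps − 37) = 1085 - 8Ps. Setting this equal to supply: 1085 - 8Ps = -123 + 1.5Ps, so Ps = 2416/19.
Buyers pay Pb = 2416/19 − 37 = 1713/19; Q' = -123 + 1.5·(2416/19) = 1287/19.
Buyers' price falls by P* − Pb = 96 − 1713/19 = 111/19; sellers' price rises by Ps − P* = 2416/19 − 96 = 592/19.
So producers capture (592/19)/37 = 16/19 of each unit of subsidy.

Producer share = 16/19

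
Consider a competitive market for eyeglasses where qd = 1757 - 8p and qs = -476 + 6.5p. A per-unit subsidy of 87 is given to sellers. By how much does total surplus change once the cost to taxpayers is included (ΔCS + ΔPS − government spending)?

Net change in total surplus = -13572

Pre-subsidy: 1757 - 8p = -476 + 6.5p gives p* = 154, q* = 525.
With the subsidy, sellers receive ps = pb + 87 for each unit, where pb is the price buyers pay.
Supply in terms of pb becomes qs = -476 + 6.5(pb + 87) = 89.5 + 6.5pb. Setting this equal to demand: 1757 - 8pb = 89.5 + 6.5pb, so pb = 115.
Sellers receive ps = 115 + 87 = 202; q' = 1757 − 8·115 = 837.
ΔCS = ½(525 + 837)(154 − 115) = 26559; ΔPS = ½(525 + 837)(202 − 154) = 32688.
Government spending = 87 × 837 = 72819.
Net change = 26559 + 32688 − 72819 = -13572. The loss equals the DWL triangle ½·87·312.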